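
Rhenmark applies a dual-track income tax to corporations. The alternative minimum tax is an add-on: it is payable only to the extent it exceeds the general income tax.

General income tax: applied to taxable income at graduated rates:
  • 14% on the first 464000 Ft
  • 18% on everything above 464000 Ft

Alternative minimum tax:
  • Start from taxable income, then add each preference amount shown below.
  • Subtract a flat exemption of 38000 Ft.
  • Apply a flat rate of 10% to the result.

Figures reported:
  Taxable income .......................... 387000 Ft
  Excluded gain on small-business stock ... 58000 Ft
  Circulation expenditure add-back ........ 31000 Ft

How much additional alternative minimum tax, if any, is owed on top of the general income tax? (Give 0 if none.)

Alternative minimum tax:
  Adjusted income: 387000 Ft + 58000 Ft + 31000 Ft = 476000 Ft
  Less exemption 38000 Ft → base 438000 Ft
  438000 Ft × 10% = 43800 Ft

General income tax:
  387000 Ft × 14% = 54180 Ft

43800 Ft ≤ 54180 Ft, so no add-on is due.

0 Ft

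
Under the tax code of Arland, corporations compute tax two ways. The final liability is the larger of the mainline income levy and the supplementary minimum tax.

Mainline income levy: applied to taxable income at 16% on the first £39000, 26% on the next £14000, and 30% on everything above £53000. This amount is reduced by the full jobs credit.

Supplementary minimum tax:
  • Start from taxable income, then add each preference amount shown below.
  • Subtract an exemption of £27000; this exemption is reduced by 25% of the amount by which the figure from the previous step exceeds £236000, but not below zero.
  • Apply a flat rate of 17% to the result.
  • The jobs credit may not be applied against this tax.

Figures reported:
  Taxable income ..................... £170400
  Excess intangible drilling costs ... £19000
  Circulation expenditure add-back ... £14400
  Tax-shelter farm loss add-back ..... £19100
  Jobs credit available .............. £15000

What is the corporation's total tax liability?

£33303

Mainline income levy:
  £39000 × 16% = £6240
  £14000 × 26% = £3640
  £117400 × 30% = £35220
  → £45100
  Less jobs credit £15000 → £30100

Supplementary minimum tax:
  Adjusted income: £170400 + £19000 + £14400 + £19100 = £222900
  Exemption: £222900 ≤ £236000, so full £27000 applies
  Base: £222900 − £27000 = £195900
  £195900 × 17% = £33303

£33303 > £30100, so the supplementary minimum tax is the binding amount.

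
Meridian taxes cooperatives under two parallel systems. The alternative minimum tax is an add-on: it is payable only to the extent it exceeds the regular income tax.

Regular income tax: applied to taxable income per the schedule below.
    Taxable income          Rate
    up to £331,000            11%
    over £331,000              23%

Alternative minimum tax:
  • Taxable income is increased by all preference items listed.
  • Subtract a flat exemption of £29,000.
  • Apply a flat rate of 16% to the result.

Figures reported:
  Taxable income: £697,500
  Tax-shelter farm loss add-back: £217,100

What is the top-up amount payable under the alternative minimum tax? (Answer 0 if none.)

Regular income tax:
  £331,000 × 11% = £36,410
  £366,500 × 23% = £84,295
  → £120,705

Alternative minimum tax:
  Adjusted income: £697,500 + £217,100 = £914,600
  Less exemption £29,000 → base £885,600
  £885,600 × 16% = £141,696

Excess of alternative minimum tax over regular income tax: £141,696 − £120,705 = £20,991.

£20,991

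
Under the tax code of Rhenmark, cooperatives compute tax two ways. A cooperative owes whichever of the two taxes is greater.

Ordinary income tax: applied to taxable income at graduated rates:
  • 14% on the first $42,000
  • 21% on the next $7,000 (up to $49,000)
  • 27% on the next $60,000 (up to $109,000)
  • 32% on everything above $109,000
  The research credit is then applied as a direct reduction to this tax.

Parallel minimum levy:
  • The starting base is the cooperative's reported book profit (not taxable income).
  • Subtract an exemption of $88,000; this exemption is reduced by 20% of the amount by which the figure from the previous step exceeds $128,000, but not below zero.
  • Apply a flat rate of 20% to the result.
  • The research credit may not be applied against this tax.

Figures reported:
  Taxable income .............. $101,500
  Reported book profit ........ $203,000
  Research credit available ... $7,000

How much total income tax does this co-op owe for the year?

$26,000

Ordinary income tax:
  $42,000 × 14% = $5,880
  $7,000 × 21% = $1,470
  $52,500 × 27% = $14,175
  → $21,525
  Less research credit $7,000 → $14,525

Parallel minimum levy:
  Base (reported book profit): $203,000
  Exemption: $88,000 − 20% × ($203,000 − $128,000) = $88,000 − $15,000 = $73,000
  Base: $203,000 − $73,000 = $130,000
  $130,000 × 20% = $26,000

$26,000 > $14,525, so the parallel minimum levy is the binding amount.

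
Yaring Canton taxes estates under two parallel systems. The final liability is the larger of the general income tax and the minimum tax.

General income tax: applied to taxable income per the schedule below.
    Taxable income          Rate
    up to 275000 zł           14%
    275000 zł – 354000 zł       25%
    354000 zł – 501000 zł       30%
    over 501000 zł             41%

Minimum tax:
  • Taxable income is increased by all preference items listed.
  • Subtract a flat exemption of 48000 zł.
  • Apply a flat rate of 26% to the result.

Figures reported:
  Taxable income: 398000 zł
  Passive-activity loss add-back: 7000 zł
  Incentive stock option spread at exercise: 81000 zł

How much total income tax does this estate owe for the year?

Minimum tax:
  Adjusted income: 398000 zł + 7000 zł + 81000 zł = 486000 zł
  Less exemption 48000 zł → base 438000 zł
  438000 zł × 26% = 113880 zł

General income tax:
  275000 zł × 14% = 38500 zł
  79000 zł × 25% = 19750 zł
  44000 zł × 30% = 13200 zł
  → 71450 zł

113880 zł > 71450 zł, so the minimum tax is the binding amount.

113880 zł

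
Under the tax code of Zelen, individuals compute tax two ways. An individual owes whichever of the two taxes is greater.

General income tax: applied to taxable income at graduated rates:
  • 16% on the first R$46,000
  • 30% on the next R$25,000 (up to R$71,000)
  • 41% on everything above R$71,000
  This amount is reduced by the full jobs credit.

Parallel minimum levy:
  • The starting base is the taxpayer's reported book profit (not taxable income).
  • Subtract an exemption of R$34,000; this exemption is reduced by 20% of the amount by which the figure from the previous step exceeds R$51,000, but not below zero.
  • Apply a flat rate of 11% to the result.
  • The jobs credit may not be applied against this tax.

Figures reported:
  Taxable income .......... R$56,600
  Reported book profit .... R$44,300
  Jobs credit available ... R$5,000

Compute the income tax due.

R$5,540

General income tax:
  R$46,000 × 16% = R$7,360
  R$10,600 × 30% = R$3,180
  → R$10,540
  Less jobs credit R$5,000 → R$5,540

Parallel minimum levy:
  Base (reported book profit): R$44,300
  Exemption: R$44,300 ≤ R$51,000, so full R$34,000 applies
  Base: R$44,300 − R$34,000 = R$10,300
  R$10,300 × 11% = R$1,133

R$5,540 > R$1,133, so the general income tax governs.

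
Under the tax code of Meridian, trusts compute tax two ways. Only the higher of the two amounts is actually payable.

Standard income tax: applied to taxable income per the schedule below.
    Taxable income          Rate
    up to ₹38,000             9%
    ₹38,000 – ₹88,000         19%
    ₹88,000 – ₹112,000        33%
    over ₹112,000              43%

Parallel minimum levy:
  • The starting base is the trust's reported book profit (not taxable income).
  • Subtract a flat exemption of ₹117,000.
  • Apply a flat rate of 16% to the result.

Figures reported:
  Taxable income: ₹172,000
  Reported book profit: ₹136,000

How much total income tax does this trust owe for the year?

Standard income tax:
  ₹38,000 × 9% = ₹3,420
  ₹50,000 × 19% = ₹9,500
  ₹24,000 × 33% = ₹7,920
  ₹60,000 × 43% = ₹25,800
  → ₹46,640

Parallel minimum levy:
  Base (reported book profit): ₹136,000
  Less exemption ₹117,000 → base ₹19,000
  ₹19,000 × 16% = ₹3,040

₹46,640 > ₹3,040, so the standard income tax governs.

₹46,640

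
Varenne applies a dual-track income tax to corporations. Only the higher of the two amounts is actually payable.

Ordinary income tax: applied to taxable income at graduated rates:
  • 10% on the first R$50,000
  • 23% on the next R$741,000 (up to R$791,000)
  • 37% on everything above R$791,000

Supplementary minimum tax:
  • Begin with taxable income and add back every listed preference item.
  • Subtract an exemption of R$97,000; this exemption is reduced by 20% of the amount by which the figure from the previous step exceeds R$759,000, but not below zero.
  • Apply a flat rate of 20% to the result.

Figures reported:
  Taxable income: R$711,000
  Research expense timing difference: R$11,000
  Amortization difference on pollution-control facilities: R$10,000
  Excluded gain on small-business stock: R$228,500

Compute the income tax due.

R$180,760

Ordinary income tax:
  R$50,000 × 10% = R$5,000
  R$661,000 × 23% = R$152,030
  → R$157,030

Supplementary minimum tax:
  Adjusted income: R$711,000 + R$11,000 + R$10,000 + R$228,500 = R$960,500
  Exemption: R$97,000 − 20% × (R$960,500 − R$759,000) = R$97,000 − R$40,300 = R$56,700
  Base: R$960,500 − R$56,700 = R$903,800
  R$903,800 × 20% = R$180,760

R$180,760 > R$157,030, so the supplementary minimum tax is the binding amount.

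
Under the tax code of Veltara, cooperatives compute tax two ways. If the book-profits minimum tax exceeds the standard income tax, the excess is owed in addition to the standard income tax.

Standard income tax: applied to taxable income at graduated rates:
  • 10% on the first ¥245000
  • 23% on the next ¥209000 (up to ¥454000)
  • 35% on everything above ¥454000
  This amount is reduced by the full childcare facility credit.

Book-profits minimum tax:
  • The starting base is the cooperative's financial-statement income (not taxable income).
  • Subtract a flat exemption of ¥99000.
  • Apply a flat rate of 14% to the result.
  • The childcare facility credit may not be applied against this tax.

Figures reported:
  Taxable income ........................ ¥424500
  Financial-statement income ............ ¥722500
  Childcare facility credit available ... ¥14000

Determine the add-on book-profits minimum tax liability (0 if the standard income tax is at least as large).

¥35505

Standard income tax:
  ¥245000 × 10% = ¥24500
  ¥179500 × 23% = ¥41285
  → ¥65785
  Less childcare facility credit ¥14000 → ¥51785

Book-profits minimum tax:
  Base (financial-statement income): ¥722500
  Less exemption ¥99000 → base ¥623500
  ¥623500 × 14% = ¥87290

Excess of book-profits minimum tax over standard income tax: ¥87290 − ¥51785 = ¥35505.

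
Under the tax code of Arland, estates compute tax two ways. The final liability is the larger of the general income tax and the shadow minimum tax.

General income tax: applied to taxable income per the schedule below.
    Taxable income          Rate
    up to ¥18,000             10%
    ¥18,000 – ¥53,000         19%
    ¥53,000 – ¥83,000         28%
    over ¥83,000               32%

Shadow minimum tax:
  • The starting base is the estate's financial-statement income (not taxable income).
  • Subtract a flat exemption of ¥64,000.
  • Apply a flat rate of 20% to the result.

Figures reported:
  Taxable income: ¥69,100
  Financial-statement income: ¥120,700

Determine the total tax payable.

¥12,958

Shadow minimum tax:
  Base (financial-statement income): ¥120,700
  Less exemption ¥64,000 → base ¥56,700
  ¥56,700 × 20% = ¥11,340

General income tax:
  ¥18,000 × 10% = ¥1,800
  ¥35,000 × 19% = ¥6,650
  ¥16,100 × 28% = ¥4,508
  → ¥12,958

¥12,958 > ¥11,340, so the general income tax governs.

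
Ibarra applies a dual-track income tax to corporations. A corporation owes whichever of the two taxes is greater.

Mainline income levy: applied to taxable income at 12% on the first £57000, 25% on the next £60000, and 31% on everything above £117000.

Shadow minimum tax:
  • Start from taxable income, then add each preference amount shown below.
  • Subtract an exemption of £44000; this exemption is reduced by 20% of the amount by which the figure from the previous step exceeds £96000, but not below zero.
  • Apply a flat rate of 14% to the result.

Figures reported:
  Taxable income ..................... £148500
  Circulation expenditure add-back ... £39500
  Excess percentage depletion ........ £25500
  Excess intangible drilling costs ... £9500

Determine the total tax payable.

Mainline income levy:
  £57000 × 12% = £6840
  £60000 × 25% = £15000
  £31500 × 31% = £9765
  → £31605

Shadow minimum tax:
  Adjusted income: £148500 + £39500 + £25500 + £9500 = £223000
  Exemption: £44000 − 20% × (£223000 − £96000) = £44000 − £25400 = £18600
  Base: £223000 − £18600 = £204400
  £204400 × 14% = £28616

£31605 > £28616, so the mainline income levy governs.

£31605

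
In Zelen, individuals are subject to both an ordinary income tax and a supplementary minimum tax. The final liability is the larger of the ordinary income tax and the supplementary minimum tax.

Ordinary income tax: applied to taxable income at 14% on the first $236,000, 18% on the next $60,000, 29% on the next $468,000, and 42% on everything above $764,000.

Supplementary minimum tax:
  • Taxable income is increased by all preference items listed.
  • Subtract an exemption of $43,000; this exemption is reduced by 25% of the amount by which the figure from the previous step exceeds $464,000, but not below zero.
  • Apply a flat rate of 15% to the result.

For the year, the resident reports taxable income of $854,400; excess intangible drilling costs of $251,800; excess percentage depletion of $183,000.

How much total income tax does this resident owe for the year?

Ordinary income tax:
  $236,000 × 14% = $33,040
  $60,000 × 18% = $10,800
  $468,000 × 29% = $135,720
  $90,400 × 42% = $37,968
  → $217,528

Supplementary minimum tax:
  Adjusted income: $854,400 + $251,800 + $183,000 = $1,289,200
  Exemption: 25% × ($1,289,200 − $464,000) = $206,300 ≥ $43,000, so the exemption is fully phased out
  Base: $1,289,200 − $0 = $1,289,200
  $1,289,200 × 15% = $193,380

$217,528 > $193,380, so the ordinary income tax governs.

$217,528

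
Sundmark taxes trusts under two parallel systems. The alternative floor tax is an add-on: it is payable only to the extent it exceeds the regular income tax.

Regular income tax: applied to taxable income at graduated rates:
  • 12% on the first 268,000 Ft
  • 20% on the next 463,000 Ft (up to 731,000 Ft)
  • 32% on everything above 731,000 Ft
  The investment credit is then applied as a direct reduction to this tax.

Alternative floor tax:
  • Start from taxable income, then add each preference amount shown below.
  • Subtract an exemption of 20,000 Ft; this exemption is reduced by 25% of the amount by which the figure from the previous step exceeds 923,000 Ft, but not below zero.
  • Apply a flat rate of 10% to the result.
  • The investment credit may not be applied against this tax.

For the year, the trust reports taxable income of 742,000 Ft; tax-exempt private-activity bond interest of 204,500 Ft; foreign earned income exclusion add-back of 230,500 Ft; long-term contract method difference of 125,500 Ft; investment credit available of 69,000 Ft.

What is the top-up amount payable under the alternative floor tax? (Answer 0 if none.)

Regular income tax:
  268,000 Ft × 12% = 32,160 Ft
  463,000 Ft × 20% = 92,600 Ft
  11,000 Ft × 32% = 3,520 Ft
  → 128,280 Ft
  Less investment credit 69,000 Ft → 59,280 Ft

Alternative floor tax:
  Adjusted income: 742,000 Ft + 204,500 Ft + 230,500 Ft + 125,500 Ft = 1,302,500 Ft
  Exemption: 25% × (1,302,500 Ft − 923,000 Ft) = 94,875 Ft ≥ 20,000 Ft, so the exemption is fully phased out
  Base: 1,302,500 Ft − 0 Ft = 1,302,500 Ft
  1,302,500 Ft × 10% = 130,250 Ft

Excess of alternative floor tax over regular income tax: 130,250 Ft − 59,280 Ft = 70,970 Ft.

70,970 Ft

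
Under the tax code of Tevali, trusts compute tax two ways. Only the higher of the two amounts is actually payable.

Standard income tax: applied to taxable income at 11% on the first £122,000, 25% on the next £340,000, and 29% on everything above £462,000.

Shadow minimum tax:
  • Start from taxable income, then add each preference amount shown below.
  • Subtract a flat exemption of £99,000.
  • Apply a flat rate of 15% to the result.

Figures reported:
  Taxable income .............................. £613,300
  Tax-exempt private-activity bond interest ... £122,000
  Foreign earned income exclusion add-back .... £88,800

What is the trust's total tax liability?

£142,297

Shadow minimum tax:
  Adjusted income: £613,300 + £122,000 + £88,800 = £824,100
  Less exemption £99,000 → base £725,100
  £725,100 × 15% = £108,765

Standard income tax:
  £122,000 × 11% = £13,420
  £340,000 × 25% = £85,000
  £151,300 × 29% = £43,877
  → £142,297

£142,297 > £108,765, so the standard income tax governs.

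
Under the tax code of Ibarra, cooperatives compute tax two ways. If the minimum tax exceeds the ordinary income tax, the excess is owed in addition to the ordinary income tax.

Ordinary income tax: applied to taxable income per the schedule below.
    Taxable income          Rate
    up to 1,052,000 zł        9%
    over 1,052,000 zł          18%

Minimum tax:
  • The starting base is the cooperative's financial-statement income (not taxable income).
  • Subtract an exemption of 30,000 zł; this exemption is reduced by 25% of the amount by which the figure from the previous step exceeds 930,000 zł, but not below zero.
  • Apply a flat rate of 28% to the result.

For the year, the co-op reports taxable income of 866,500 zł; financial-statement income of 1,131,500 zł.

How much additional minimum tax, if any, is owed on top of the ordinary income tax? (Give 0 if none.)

238,835 zł

Minimum tax:
  Base (financial-statement income): 1,131,500 zł
  Exemption: 25% × (1,131,500 zł − 930,000 zł) = 50,375 zł ≥ 30,000 zł, so the exemption is fully phased out
  Base: 1,131,500 zł − 0 zł = 1,131,500 zł
  1,131,500 zł × 28% = 316,820 zł

Ordinary income tax:
  866,500 zł × 9% = 77,985 zł

Excess of minimum tax over ordinary income tax: 316,820 zł − 77,985 zł = 238,835 zł.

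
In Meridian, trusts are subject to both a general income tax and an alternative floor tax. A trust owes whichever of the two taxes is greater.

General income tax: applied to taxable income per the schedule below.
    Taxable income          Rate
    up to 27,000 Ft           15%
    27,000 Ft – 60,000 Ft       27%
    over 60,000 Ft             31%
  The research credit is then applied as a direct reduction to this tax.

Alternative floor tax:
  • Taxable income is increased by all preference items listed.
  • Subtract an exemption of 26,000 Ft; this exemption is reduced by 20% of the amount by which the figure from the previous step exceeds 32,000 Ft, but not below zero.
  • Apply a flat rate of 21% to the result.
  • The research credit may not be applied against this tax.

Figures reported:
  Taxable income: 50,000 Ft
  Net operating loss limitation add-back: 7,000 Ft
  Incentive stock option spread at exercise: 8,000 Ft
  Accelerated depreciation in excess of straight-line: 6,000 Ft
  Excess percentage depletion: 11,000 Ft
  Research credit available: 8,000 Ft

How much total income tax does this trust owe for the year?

13,860 Ft

Alternative floor tax:
  Adjusted income: 50,000 Ft + 7,000 Ft + 8,000 Ft + 6,000 Ft + 11,000 Ft = 82,000 Ft
  Exemption: 26,000 Ft − 20% × (82,000 Ft − 32,000 Ft) = 26,000 Ft − 10,000 Ft = 16,000 Ft
  Base: 82,000 Ft − 16,000 Ft = 66,000 Ft
  66,000 Ft × 21% = 13,860 Ft

General income tax:
  27,000 Ft × 15% = 4,050 Ft
  23,000 Ft × 27% = 6,210 Ft
  → 10,260 Ft
  Less research credit 8,000 Ft → 2,260 Ft

13,860 Ft > 2,260 Ft, so the alternative floor tax is the binding amount.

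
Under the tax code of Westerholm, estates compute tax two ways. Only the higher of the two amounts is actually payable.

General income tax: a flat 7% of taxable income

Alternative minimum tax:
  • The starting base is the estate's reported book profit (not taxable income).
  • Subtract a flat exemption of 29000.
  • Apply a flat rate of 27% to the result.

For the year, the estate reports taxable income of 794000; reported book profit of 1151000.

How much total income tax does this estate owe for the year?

Alternative minimum tax:
  Base (reported book profit): 1151000
  Less exemption 29000 → base 1122000
  1122000 × 27% = 302940

General income tax:
  794000 × 7% = 55580

302940 > 55580, so the alternative minimum tax is the binding amount.

302940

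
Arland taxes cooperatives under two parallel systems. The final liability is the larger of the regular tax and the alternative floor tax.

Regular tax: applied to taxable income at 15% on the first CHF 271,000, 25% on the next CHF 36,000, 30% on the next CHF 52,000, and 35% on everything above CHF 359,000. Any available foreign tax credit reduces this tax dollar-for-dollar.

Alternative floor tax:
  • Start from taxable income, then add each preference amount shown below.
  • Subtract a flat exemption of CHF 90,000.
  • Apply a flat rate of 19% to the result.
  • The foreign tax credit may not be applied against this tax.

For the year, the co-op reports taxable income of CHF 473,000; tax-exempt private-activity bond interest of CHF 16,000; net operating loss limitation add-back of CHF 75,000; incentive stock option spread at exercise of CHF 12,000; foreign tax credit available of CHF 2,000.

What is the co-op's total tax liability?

Alternative floor tax:
  Adjusted income: CHF 473,000 + CHF 16,000 + CHF 75,000 + CHF 12,000 = CHF 576,000
  Less exemption CHF 90,000 → base CHF 486,000
  CHF 486,000 × 19% = CHF 92,340

Regular tax:
  CHF 271,000 × 15% = CHF 40,650
  CHF 36,000 × 25% = CHF 9,000
  CHF 52,000 × 30% = CHF 15,600
  CHF 114,000 × 35% = CHF 39,900
  → CHF 105,150
  Less foreign tax credit CHF 2,000 → CHF 103,150

CHF 103,150 > CHF 92,340, so the regular tax governs.

CHF 103,150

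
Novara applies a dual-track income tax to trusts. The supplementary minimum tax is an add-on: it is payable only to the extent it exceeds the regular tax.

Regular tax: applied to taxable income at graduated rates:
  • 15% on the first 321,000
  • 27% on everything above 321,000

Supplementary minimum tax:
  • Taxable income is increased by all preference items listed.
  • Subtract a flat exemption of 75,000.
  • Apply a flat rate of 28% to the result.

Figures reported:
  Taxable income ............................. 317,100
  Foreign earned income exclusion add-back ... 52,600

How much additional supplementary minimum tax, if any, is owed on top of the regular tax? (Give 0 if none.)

34,951

Supplementary minimum tax:
  Adjusted income: 317,100 + 52,600 = 369,700
  Less exemption 75,000 → base 294,700
  294,700 × 28% = 82,516

Regular tax:
  317,100 × 15% = 47,565

Excess of supplementary minimum tax over regular tax: 82,516 − 47,565 = 34,951.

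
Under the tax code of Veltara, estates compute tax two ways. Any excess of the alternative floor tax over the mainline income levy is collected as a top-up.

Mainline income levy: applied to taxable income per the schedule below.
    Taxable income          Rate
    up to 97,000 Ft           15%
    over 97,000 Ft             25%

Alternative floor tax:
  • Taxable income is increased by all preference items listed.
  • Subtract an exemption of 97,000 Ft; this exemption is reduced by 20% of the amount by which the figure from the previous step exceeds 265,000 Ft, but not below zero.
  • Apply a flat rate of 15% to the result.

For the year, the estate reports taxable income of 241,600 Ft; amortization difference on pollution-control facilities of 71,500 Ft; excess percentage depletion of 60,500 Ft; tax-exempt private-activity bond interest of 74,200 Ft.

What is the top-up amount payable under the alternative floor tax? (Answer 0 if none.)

7,404 Ft

Alternative floor tax:
  Adjusted income: 241,600 Ft + 71,500 Ft + 60,500 Ft + 74,200 Ft = 447,800 Ft
  Exemption: 97,000 Ft − 20% × (447,800 Ft − 265,000 Ft) = 97,000 Ft − 36,560 Ft = 60,440 Ft
  Base: 447,800 Ft − 60,440 Ft = 387,360 Ft
  387,360 Ft × 15% = 58,104 Ft

Mainline income levy:
  97,000 Ft × 15% = 14,550 Ft
  144,600 Ft × 25% = 36,150 Ft
  → 50,700 Ft

Excess of alternative floor tax over mainline income levy: 58,104 Ft − 50,700 Ft = 7,404 Ft.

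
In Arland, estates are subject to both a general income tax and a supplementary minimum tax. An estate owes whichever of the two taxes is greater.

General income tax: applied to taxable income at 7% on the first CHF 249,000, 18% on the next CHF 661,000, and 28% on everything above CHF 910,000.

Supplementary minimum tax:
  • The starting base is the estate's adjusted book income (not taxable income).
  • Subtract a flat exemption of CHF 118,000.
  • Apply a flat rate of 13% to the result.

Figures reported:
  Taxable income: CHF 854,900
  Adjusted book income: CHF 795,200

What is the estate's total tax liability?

General income tax:
  CHF 249,000 × 7% = CHF 17,430
  CHF 605,900 × 18% = CHF 109,062
  → CHF 126,492

Supplementary minimum tax:
  Base (adjusted book income): CHF 795,200
  Less exemption CHF 118,000 → base CHF 677,200
  CHF 677,200 × 13% = CHF 88,036

CHF 126,492 > CHF 88,036, so the general income tax governs.

CHF 126,492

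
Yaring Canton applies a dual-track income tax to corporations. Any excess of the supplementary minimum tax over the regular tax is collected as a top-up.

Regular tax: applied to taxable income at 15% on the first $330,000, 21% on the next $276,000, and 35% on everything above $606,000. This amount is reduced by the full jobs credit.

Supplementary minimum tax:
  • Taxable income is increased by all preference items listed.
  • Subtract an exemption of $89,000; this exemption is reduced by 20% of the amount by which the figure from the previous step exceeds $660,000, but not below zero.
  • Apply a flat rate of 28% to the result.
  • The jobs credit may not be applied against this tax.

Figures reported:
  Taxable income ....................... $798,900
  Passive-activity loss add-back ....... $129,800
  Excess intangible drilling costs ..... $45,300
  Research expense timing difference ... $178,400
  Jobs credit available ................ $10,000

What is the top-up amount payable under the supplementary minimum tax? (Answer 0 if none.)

Supplementary minimum tax:
  Adjusted income: $798,900 + $129,800 + $45,300 + $178,400 = $1,152,400
  Exemption: 20% × ($1,152,400 − $660,000) = $98,480 ≥ $89,000, so the exemption is fully phased out
  Base: $1,152,400 − $0 = $1,152,400
  $1,152,400 × 28% = $322,672

Regular tax:
  $330,000 × 15% = $49,500
  $276,000 × 21% = $57,960
  $192,900 × 35% = $67,515
  → $174,975
  Less jobs credit $10,000 → $164,975

Excess of supplementary minimum tax over regular tax: $322,672 − $164,975 = $157,697.

$157,697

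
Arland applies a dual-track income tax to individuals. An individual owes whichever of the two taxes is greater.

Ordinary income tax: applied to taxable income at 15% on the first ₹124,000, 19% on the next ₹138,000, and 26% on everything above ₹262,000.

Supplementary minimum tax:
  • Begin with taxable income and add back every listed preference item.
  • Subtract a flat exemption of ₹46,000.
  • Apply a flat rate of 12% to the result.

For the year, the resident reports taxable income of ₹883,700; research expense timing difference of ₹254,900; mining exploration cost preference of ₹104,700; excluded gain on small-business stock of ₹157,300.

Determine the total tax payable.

₹206,462

Ordinary income tax:
  ₹124,000 × 15% = ₹18,600
  ₹138,000 × 19% = ₹26,220
  ₹621,700 × 26% = ₹161,642
  → ₹206,462

Supplementary minimum tax:
  Adjusted income: ₹883,700 + ₹254,900 + ₹104,700 + ₹157,300 = ₹1,400,600
  Less exemption ₹46,000 → base ₹1,354,600
  ₹1,354,600 × 12% = ₹162,552

₹206,462 > ₹162,552, so the ordinary income tax governs.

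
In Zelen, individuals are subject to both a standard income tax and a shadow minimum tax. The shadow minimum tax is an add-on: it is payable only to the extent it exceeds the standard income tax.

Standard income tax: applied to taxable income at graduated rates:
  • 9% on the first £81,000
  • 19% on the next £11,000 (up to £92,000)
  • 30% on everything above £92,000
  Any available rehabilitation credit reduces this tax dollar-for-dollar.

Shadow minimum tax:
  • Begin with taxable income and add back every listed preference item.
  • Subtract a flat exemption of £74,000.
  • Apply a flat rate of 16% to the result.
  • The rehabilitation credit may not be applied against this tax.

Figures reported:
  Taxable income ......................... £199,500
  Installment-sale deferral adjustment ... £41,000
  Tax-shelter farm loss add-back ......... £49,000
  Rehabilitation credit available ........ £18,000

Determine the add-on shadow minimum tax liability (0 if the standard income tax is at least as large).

Shadow minimum tax:
  Adjusted income: £199,500 + £41,000 + £49,000 = £289,500
  Less exemption £74,000 → base £215,500
  £215,500 × 16% = £34,480

Standard income tax:
  £81,000 × 9% = £7,290
  £11,000 × 19% = £2,090
  £107,500 × 30% = £32,250
  → £41,630
  Less rehabilitation credit £18,000 → £23,630

Excess of shadow minimum tax over standard income tax: £34,480 − £23,630 = £10,850.

£10,850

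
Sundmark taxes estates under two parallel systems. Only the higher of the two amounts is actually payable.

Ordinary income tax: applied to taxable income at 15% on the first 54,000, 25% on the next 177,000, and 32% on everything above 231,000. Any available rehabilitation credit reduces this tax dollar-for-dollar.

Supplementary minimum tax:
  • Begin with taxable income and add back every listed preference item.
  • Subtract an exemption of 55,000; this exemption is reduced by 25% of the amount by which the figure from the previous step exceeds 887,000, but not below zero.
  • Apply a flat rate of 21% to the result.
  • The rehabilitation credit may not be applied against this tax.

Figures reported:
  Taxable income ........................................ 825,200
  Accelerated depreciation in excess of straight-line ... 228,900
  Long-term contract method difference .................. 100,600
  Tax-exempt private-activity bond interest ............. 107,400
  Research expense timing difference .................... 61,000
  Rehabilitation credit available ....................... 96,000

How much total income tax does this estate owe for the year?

277,851

Ordinary income tax:
  54,000 × 15% = 8,100
  177,000 × 25% = 44,250
  594,200 × 32% = 190,144
  → 242,494
  Less rehabilitation credit 96,000 → 146,494

Supplementary minimum tax:
  Adjusted income: 825,200 + 228,900 + 100,600 + 107,400 + 61,000 = 1,323,100
  Exemption: 25% × (1,323,100 − 887,000) = 109,025 ≥ 55,000, so the exemption is fully phased out
  Base: 1,323,100 − 0 = 1,323,100
  1,323,100 × 21% = 277,851

277,851 > 146,494, so the supplementary minimum tax is the binding amount.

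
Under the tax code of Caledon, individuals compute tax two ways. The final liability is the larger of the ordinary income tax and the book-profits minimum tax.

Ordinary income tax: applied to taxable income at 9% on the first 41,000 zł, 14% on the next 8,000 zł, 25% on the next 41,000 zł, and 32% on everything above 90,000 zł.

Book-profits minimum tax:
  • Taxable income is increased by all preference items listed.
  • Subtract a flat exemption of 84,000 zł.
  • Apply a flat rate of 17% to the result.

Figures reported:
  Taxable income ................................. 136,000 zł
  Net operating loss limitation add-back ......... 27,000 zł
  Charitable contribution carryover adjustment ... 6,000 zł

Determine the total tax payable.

29,780 zł

Book-profits minimum tax:
  Adjusted income: 136,000 zł + 27,000 zł + 6,000 zł = 169,000 zł
  Less exemption 84,000 zł → base 85,000 zł
  85,000 zł × 17% = 14,450 zł

Ordinary income tax:
  41,000 zł × 9% = 3,690 zł
  8,000 zł × 14% = 1,120 zł
  41,000 zł × 25% = 10,250 zł
  46,000 zł × 32% = 14,720 zł
  → 29,780 zł

29,780 zł > 14,450 zł, so the ordinary income tax governs.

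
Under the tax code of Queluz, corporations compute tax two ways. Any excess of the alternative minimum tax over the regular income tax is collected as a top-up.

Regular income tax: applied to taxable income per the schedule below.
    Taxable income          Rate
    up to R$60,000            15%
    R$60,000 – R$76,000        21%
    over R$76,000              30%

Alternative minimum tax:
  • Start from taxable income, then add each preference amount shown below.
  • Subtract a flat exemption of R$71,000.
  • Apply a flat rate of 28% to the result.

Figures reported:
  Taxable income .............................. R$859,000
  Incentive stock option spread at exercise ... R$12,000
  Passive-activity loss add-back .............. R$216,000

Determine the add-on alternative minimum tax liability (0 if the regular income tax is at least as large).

Alternative minimum tax:
  Adjusted income: R$859,000 + R$12,000 + R$216,000 = R$1,087,000
  Less exemption R$71,000 → base R$1,016,000
  R$1,016,000 × 28% = R$284,480

Regular income tax:
  R$60,000 × 15% = R$9,000
  R$16,000 × 21% = R$3,360
  R$783,000 × 30% = R$234,900
  → R$247,260

Excess of alternative minimum tax over regular income tax: R$284,480 − R$247,260 = R$37,220.

R$37,220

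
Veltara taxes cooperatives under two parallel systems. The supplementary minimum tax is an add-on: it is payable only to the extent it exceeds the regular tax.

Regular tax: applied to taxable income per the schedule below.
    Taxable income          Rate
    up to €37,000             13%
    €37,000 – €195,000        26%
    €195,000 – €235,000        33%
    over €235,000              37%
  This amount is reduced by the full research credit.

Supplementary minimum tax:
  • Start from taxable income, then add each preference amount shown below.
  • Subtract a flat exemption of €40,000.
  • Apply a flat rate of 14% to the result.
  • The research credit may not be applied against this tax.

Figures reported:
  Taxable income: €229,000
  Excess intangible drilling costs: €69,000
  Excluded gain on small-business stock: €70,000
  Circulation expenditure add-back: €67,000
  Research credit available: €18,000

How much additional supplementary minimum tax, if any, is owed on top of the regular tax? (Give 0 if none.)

Regular tax:
  €37,000 × 13% = €4,810
  €158,000 × 26% = €41,080
  €34,000 × 33% = €11,220
  → €57,110
  Less research credit €18,000 → €39,110

Supplementary minimum tax:
  Adjusted income: €229,000 + €69,000 + €70,000 + €67,000 = €435,000
  Less exemption €40,000 → base €395,000
  €395,000 × 14% = €55,300

Excess of supplementary minimum tax over regular tax: €55,300 − €39,110 = €16,190.

€16,190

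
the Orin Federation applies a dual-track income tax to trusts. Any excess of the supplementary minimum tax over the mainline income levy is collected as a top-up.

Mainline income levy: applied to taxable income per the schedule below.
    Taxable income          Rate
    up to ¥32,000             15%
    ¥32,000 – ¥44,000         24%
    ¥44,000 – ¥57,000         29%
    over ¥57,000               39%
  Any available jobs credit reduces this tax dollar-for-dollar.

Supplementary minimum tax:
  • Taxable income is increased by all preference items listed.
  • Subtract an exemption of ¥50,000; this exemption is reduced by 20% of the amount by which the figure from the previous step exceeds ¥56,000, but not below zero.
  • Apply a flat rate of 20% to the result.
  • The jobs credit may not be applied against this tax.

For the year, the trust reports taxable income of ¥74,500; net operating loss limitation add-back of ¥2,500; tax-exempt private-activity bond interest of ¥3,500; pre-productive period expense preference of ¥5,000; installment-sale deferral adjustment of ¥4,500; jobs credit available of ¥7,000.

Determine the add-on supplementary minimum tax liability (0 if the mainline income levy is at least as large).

¥0

Mainline income levy:
  ¥32,000 × 15% = ¥4,800
  ¥12,000 × 24% = ¥2,880
  ¥13,000 × 29% = ¥3,770
  ¥17,500 × 39% = ¥6,825
  → ¥18,275
  Less jobs credit ¥7,000 → ¥11,275

Supplementary minimum tax:
  Adjusted income: ¥74,500 + ¥2,500 + ¥3,500 + ¥5,000 + ¥4,500 = ¥90,000
  Exemption: ¥50,000 − 20% × (¥90,000 − ¥56,000) = ¥50,000 − ¥6,800 = ¥43,200
  Base: ¥90,000 − ¥43,200 = ¥46,800
  ¥46,800 × 20% = ¥9,360

¥9,360 ≤ ¥11,275, so no add-on is due.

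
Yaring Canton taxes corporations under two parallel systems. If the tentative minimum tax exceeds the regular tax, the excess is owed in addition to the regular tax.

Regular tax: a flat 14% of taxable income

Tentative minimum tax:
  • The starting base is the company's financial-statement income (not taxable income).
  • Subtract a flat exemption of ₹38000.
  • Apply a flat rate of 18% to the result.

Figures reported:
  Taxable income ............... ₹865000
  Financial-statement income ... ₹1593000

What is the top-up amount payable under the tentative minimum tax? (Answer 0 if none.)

₹158800

Tentative minimum tax:
  Base (financial-statement income): ₹1593000
  Less exemption ₹38000 → base ₹1555000
  ₹1555000 × 18% = ₹279900

Regular tax:
  ₹865000 × 14% = ₹121100

Excess of tentative minimum tax over regular tax: ₹279900 − ₹121100 = ₹158800.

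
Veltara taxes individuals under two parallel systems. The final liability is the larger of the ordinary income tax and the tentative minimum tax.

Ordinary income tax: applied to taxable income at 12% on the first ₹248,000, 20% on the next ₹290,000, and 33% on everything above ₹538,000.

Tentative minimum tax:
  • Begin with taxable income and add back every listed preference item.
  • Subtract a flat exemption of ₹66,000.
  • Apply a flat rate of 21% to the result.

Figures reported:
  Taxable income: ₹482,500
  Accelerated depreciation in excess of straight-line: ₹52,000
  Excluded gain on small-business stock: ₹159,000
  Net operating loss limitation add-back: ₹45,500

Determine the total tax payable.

Tentative minimum tax:
  Adjusted income: ₹482,500 + ₹52,000 + ₹159,000 + ₹45,500 = ₹739,000
  Less exemption ₹66,000 → base ₹673,000
  ₹673,000 × 21% = ₹141,330

Ordinary income tax:
  ₹248,000 × 12% = ₹29,760
  ₹234,500 × 20% = ₹46,900
  → ₹76,660

₹141,330 > ₹76,660, so the tentative minimum tax is the binding amount.

₹141,330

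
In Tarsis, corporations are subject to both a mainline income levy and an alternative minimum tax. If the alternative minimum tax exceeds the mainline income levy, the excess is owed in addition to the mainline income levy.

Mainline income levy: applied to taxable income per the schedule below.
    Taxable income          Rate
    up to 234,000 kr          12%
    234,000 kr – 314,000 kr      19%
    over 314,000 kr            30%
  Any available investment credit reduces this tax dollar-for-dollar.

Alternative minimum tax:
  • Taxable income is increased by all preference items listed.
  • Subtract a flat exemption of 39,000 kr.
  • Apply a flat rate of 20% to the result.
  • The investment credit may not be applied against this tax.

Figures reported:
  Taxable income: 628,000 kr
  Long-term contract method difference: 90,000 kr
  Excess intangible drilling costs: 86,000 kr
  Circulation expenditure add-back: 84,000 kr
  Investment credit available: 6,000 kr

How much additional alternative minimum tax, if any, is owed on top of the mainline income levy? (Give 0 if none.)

Alternative minimum tax:
  Adjusted income: 628,000 kr + 90,000 kr + 86,000 kr + 84,000 kr = 888,000 kr
  Less exemption 39,000 kr → base 849,000 kr
  849,000 kr × 20% = 169,800 kr

Mainline income levy:
  234,000 kr × 12% = 28,080 kr
  80,000 kr × 19% = 15,200 kr
  314,000 kr × 30% = 94,200 kr
  → 137,480 kr
  Less investment credit 6,000 kr → 131,480 kr

Excess of alternative minimum tax over mainline income levy: 169,800 kr − 131,480 kr = 38,320 kr.

38,320 kr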